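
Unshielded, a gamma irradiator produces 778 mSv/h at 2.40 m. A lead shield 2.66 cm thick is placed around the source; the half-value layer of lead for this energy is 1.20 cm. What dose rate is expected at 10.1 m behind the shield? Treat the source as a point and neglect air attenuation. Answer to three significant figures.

9.45 mSv/h

Distance alone: (2.40/10.1)² = 0.05647, so 778 × 0.05647 = 43.93 mSv/h.
Shield: 2.66/1.20 = 2.217 half-value layers → attenuation 2^(−2.217) = 0.2151.
Combined: 43.93 × 0.2151 = 9.449 mSv/h.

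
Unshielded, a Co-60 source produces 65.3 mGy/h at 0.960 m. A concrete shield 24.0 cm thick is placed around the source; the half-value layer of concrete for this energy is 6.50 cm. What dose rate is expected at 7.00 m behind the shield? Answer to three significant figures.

0.0950 mGy/h

Distance alone: (0.960/7.00)² = 0.01881, so 65.3 × 0.01881 = 1.228 mGy/h.
Shield: 24.0/6.50 = 3.692 half-value layers → attenuation 2^(−3.692) = 0.07737.
Combined: 1.228 × 0.07737 = 0.09501 mGy/h.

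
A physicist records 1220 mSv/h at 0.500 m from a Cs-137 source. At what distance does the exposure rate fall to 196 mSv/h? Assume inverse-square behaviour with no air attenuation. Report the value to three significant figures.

Applying the 1/r² law, d₂ = d₁·√(I₁/I₂).
I₁/I₂ = 1220/196 = 6.224, so d₂ = 0.500 × √6.224 = 1.247 m.

1.25 m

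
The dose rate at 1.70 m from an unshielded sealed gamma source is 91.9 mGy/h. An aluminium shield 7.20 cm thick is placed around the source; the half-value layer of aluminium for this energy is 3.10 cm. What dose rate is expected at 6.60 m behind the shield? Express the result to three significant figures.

1.22 mGy/h

Distance alone: 91.9 × (1.70/6.60)² = 91.9 × 0.06635 = 6.098 mGy/h.
Shield: 7.20/3.10 = 2.323 half-value layers → attenuation 2^(−2.323) = 0.1999.
Combined: 6.098 × 0.1999 = 1.219 mGy/h.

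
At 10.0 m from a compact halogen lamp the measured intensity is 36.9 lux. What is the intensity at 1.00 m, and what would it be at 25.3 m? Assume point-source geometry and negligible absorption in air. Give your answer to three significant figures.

Intensity scales as (d₁/d₂)², so
At 1.00 m: (10.0/1.00)² = 100.0, so 36.9 × 100.0 = 3690 lux
At 25.3 m: 3690 × (1.00/25.3)² = 3690 × 0.001562 = 5.764 lux.

3690 lux; 5.76 lux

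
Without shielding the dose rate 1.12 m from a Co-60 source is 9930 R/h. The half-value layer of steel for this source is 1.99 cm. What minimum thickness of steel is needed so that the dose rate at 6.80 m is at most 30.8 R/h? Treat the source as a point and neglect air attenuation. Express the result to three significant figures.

6.23 cm

At 6.80 m, distance alone gives (1.12/6.80)² = 0.02713, so 9930 × 0.02713 = 269.4 R/h.
Further attenuation needed: 269.4/30.8 = 8.747.
n = log₂(8.747) = 3.129 half-value layers.
Thickness = 3.129 × 1.99 cm = 6.227 cm.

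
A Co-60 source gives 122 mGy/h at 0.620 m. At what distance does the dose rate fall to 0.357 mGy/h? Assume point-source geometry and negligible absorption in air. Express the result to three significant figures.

By the inverse-square law, d₂ = d₁·√(I₁/I₂).
I₁/I₂ = 122/0.357 = 341.7, so d₂ = 0.620 × √341.7 = 11.46 m.

11.5 m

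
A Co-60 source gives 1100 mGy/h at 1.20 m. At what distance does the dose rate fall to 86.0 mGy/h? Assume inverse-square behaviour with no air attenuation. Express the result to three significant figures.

Applying the 1/r² law, d₂ = d₁·√(I₁/I₂).
I₁/I₂ = 1100/86.0 = 12.79, so d₂ = 1.20 × √12.79 = 4.292 m.

4.29 m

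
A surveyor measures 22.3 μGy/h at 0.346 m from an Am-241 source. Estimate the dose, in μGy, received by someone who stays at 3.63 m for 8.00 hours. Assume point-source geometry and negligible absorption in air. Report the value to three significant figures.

1.62 μGy

Applying the 1/r² law, rate at 3.63 m:
(0.346/3.63)² = 0.009085, so 22.3 × 0.009085 = 0.2026 μGy/h.
Dose = rate × time = 0.2026 μGy/h × 8.000 h = 1.621 μGy.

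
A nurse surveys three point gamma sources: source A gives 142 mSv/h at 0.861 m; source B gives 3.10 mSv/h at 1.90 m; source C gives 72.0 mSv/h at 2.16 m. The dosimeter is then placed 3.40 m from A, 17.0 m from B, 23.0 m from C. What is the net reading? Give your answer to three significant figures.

By superposition, sum each source's inverse-square contribution:
A: 142 × (0.861/3.40)² = 9.106 mSv/h
B: 3.10 × (1.90/17.0)² = 0.03872 mSv/h
C: 72.0 × (2.16/23.0)² = 0.6350 mSv/h
Total = 9.106 + 0.03872 + 0.6350 = 9.780 mSv/h.

9.78 mSv/h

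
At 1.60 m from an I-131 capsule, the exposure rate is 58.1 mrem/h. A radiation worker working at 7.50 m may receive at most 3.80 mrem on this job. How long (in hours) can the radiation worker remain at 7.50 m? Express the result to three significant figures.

1.44 h

Since intensity falls as 1/r², rate at 7.50 m:
(1.60/7.50)² = 0.04551, so 58.1 × 0.04551 = 2.644 mrem/h.
Stay time = 3.80 mrem ÷ 2.644 mrem/h = 1.437 h.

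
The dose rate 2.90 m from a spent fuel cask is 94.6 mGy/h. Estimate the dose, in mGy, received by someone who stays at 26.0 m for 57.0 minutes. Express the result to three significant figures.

1.12 mGy

Since intensity falls as 1/r², rate at 26.0 m:
94.6 × (2.90/26.0)² = 94.6 × 0.01244 = 1.177 mGy/h.
Dose = rate × time = 1.177 mGy/h × 0.9500 h = 1.118 mGy.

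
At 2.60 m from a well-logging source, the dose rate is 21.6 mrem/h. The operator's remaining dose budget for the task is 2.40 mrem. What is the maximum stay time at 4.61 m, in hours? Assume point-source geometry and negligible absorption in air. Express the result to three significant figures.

By the inverse-square law, rate at 4.61 m:
21.6 × (2.60/4.61)² = 21.6 × 0.3181 = 6.871 mrem/h.
Stay time = 2.40 mrem ÷ 6.871 mrem/h = 0.3493 h.

0.349 h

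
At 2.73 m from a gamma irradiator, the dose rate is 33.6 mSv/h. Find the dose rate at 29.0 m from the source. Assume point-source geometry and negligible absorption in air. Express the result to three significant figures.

Since intensity falls as 1/r², the rate at 29.0 m is
(2.73/29.0)² = 0.008862, so 33.6 × 0.008862 = 0.2978 mSv/h.

0.298 mSv/h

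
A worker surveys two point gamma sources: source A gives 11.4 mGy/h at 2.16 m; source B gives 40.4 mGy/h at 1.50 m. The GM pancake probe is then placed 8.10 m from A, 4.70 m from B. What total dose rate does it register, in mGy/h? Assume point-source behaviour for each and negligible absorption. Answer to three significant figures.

4.93 mGy/h

Each source contributes Iᵢ·(dᵢ/rᵢ)²; contributions add.
A: 11.4 × (2.16/8.10)² = 0.8107 mGy/h
B: 40.4 × (1.50/4.70)² = 4.115 mGy/h
Total = 0.8107 + 4.115 = 4.926 mGy/h.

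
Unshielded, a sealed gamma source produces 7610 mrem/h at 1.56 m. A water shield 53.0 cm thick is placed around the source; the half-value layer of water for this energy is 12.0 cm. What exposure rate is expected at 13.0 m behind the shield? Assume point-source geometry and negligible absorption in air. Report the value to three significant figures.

5.13 mrem/h

Distance alone: (1.56/13.0)² = 0.01440, so 7610 × 0.01440 = 109.6 mrem/h.
Shield: 53.0/12.0 = 4.417 half-value layers → attenuation 2^(−4.417) = 0.04681.
Combined: 109.6 × 0.04681 = 5.130 mrem/h.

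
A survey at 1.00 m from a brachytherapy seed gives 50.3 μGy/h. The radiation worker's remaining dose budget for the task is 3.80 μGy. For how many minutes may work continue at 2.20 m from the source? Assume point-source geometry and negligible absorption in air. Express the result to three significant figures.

Intensity scales as (d₁/d₂)², so rate at 2.20 m:
50.3 × (1.00/2.20)² = 50.3 × 0.2066 = 10.39 μGy/h.
Stay time = 3.80 μGy ÷ 10.39 μGy/h = 0.3657 h = 21.94 min.

21.9 min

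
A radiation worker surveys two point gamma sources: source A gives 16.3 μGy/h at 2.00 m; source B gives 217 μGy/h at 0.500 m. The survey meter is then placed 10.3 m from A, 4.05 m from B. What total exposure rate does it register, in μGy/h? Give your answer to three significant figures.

Each source contributes Iᵢ·(dᵢ/rᵢ)²; contributions add.
A: 16.3 × (2.00/10.3)² = 0.6146 μGy/h
B: 217 × (0.500/4.05)² = 3.307 μGy/h
Total = 0.6146 + 3.307 = 3.922 μGy/h.

3.92 μGy/h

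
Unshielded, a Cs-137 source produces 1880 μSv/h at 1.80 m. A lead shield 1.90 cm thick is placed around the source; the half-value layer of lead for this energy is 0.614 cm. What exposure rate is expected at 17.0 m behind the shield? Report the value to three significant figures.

Distance alone: 1880 × (1.80/17.0)² = 1880 × 0.01121 = 21.07 μSv/h.
Shield: 1.90/0.614 = 3.094 half-value layers → attenuation 2^(−3.094) = 0.1171.
Combined: 21.07 × 0.1171 = 2.467 μSv/h.

2.47 μSv/h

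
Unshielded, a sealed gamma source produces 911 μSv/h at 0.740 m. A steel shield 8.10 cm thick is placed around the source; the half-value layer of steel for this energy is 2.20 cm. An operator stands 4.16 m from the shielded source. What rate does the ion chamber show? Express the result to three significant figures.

Distance alone: 911 × (0.740/4.16)² = 911 × 0.03164 = 28.82 μSv/h.
Shield: 8.10/2.20 = 3.682 half-value layers → attenuation 2^(−3.682) = 0.07791.
Combined: 28.82 × 0.07791 = 2.245 μSv/h.

2.25 μSv/h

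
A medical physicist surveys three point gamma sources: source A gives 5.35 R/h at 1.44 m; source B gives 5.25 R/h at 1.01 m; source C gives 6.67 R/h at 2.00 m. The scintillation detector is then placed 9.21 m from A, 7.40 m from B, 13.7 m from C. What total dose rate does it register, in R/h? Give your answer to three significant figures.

Each source contributes Iᵢ·(dᵢ/rᵢ)²; contributions add.
A: 5.35 × (1.44/9.21)² = 0.1308 R/h
B: 5.25 × (1.01/7.40)² = 0.09780 R/h
C: 6.67 × (2.00/13.7)² = 0.1421 R/h
Total = 0.1308 + 0.09780 + 0.1421 = 0.3707 R/h.

0.371 R/h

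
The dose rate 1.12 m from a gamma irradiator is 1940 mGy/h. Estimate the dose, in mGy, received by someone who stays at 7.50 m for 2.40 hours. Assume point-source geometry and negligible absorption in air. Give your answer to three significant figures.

Intensity scales as (d₁/d₂)², so rate at 7.50 m:
(1.12/7.50)² = 0.02230, so 1940 × 0.02230 = 43.26 mGy/h.
Dose = rate × time = 43.26 mGy/h × 2.400 h = 103.8 mGy.

104 mGy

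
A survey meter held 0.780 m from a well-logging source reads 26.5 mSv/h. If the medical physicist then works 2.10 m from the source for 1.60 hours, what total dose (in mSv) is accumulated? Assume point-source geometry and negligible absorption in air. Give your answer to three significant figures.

5.85 mSv

Intensity scales as (d₁/d₂)², so rate at 2.10 m:
(0.780/2.10)² = 0.1380, so 26.5 × 0.1380 = 3.657 mSv/h.
Dose = rate × time = 3.657 mSv/h × 1.600 h = 5.851 mSv.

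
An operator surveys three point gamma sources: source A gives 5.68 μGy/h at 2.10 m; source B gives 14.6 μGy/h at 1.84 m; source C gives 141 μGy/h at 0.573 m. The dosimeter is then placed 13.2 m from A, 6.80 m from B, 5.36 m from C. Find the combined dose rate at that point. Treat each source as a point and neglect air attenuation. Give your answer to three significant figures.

Each source contributes Iᵢ·(dᵢ/rᵢ)²; contributions add.
A: 5.68 × (2.10/13.2)² = 0.1438 μGy/h
B: 14.6 × (1.84/6.80)² = 1.069 μGy/h
C: 141 × (0.573/5.36)² = 1.611 μGy/h
Total = 0.1438 + 1.069 + 1.611 = 2.824 μGy/h.

2.82 μGy/h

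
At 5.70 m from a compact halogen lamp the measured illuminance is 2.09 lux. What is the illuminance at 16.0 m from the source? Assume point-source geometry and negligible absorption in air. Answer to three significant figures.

Intensity scales as (d₁/d₂)², so scaling from 5.70 m to 16.0 m:
(5.70/16.0)² = 0.1269, so 2.09 × 0.1269 = 0.2652 lux.

0.265 lux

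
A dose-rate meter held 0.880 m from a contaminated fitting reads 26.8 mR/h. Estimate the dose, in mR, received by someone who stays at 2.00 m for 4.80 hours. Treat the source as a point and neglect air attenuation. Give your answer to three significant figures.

24.9 mR

Intensity scales as (d₁/d₂)², so rate at 2.00 m:
26.8 × (0.880/2.00)² = 26.8 × 0.1936 = 5.188 mR/h.
Dose = rate × time = 5.188 mR/h × 4.800 h = 24.90 mR.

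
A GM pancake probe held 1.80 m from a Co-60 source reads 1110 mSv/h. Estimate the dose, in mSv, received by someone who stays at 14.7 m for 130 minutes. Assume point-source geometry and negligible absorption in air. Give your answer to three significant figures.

Using I₁d₁² = I₂d₂², rate at 14.7 m:
(1.80/14.7)² = 0.01499, so 1110 × 0.01499 = 16.64 mSv/h.
Dose = rate × time = 16.64 mSv/h × 2.167 h = 36.06 mSv.

36.1 mSv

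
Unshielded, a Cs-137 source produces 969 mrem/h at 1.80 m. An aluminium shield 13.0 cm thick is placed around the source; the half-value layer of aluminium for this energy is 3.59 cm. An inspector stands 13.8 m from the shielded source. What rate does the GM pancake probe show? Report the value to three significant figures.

1.34 mrem/h

Distance alone: (1.80/13.8)² = 0.01701, so 969 × 0.01701 = 16.48 mrem/h.
Shield: 13.0/3.59 = 3.621 half-value layers → attenuation 2^(−3.621) = 0.08128.
Combined: 16.48 × 0.08128 = 1.339 mrem/h.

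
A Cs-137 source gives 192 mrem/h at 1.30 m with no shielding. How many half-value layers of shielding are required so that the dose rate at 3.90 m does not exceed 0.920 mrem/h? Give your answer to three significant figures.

4.54 half-value layers

At 3.90 m, distance alone gives (1.30/3.90)² = 0.1111, so 192 × 0.1111 = 21.33 mrem/h.
Further attenuation needed: 21.33/0.920 = 23.18.
n = log₂(23.18) = 4.535 half-value layers.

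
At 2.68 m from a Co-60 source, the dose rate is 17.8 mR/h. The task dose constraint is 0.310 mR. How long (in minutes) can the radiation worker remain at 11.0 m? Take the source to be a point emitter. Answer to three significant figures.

Using I₁d₁² = I₂d₂², rate at 11.0 m:
(2.68/11.0)² = 0.05936, so 17.8 × 0.05936 = 1.057 mR/h.
Stay time = 0.310 mR ÷ 1.057 mR/h = 0.2933 h = 17.60 min.

17.6 min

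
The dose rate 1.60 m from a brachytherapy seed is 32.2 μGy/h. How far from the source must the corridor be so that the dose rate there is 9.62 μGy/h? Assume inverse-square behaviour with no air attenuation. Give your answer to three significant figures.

Intensity scales as (d₁/d₂)², so d₂ = d₁·√(I₁/I₂).
I₁/I₂ = 32.2/9.62 = 3.347, so d₂ = 1.60 × √3.347 = 2.927 m.

2.93 m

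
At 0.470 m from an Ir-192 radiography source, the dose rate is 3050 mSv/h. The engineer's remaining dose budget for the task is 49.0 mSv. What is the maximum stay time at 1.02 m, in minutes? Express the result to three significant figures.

Applying the 1/r² law, rate at 1.02 m:
(0.470/1.02)² = 0.2123, so 3050 × 0.2123 = 647.5 mSv/h.
Stay time = 49.0 mSv ÷ 647.5 mSv/h = 0.07568 h = 4.541 min.

4.54 min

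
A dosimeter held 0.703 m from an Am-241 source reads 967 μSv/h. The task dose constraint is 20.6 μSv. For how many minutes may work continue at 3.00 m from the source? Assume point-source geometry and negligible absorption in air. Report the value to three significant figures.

Applying the 1/r² law, rate at 3.00 m:
967 × (0.703/3.00)² = 967 × 0.05491 = 53.10 μSv/h.
Stay time = 20.6 μSv ÷ 53.10 μSv/h = 0.3879 h = 23.27 min.

23.3 min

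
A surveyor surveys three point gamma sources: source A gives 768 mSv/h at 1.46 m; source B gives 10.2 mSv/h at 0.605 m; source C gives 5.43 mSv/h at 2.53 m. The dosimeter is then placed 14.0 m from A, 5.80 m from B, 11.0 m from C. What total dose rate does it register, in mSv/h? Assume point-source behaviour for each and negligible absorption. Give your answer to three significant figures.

By superposition, sum each source's inverse-square contribution:
A: 768 × (1.46/14.0)² = 8.352 mSv/h
B: 10.2 × (0.605/5.80)² = 0.1110 mSv/h
C: 5.43 × (2.53/11.0)² = 0.2872 mSv/h
Total = 8.352 + 0.1110 + 0.2872 = 8.750 mSv/h.

8.75 mSv/h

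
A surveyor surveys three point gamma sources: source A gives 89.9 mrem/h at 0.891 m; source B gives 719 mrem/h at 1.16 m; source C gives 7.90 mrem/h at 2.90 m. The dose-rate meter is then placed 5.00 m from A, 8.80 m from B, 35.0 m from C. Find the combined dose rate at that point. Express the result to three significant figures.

15.4 mrem/h

Each source contributes Iᵢ·(dᵢ/rᵢ)²; contributions add.
A: 89.9 × (0.891/5.00)² = 2.855 mrem/h
B: 719 × (1.16/8.80)² = 12.49 mrem/h
C: 7.90 × (2.90/35.0)² = 0.05424 mrem/h
Total = 2.855 + 12.49 + 0.05424 = 15.40 mrem/h.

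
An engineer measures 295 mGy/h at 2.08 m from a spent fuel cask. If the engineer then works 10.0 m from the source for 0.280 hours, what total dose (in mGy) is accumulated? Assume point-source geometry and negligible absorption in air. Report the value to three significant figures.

Applying the 1/r² law, rate at 10.0 m:
(2.08/10.0)² = 0.04326, so 295 × 0.04326 = 12.76 mGy/h.
Dose = rate × time = 12.76 mGy/h × 0.2800 h = 3.573 mGy.

3.57 mGy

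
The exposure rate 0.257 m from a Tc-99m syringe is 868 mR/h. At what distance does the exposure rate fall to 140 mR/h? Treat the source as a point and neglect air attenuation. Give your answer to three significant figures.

Intensity scales as (d₁/d₂)², so d₂ = d₁·√(I₁/I₂).
I₁/I₂ = 868/140 = 6.200, so d₂ = 0.257 × √6.200 = 0.6399 m.

0.640 m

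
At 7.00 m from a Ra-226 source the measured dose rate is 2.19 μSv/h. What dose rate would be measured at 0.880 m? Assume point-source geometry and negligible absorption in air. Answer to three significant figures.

By the inverse-square law, scaling from 7.00 m to 0.880 m:
(7.00/0.880)² = 63.27, so 2.19 × 63.27 = 138.6 μSv/h.

139 μSv/h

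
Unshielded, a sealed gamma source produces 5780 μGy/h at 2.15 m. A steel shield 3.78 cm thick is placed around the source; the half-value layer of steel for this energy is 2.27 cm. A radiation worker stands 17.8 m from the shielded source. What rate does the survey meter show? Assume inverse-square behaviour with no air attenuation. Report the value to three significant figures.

26.6 μGy/h

Distance alone: (2.15/17.8)² = 0.01459, so 5780 × 0.01459 = 84.33 μGy/h.
Shield: 3.78/2.27 = 1.665 half-value layers → attenuation 2^(−1.665) = 0.3153.
Combined: 84.33 × 0.3153 = 26.59 μGy/h.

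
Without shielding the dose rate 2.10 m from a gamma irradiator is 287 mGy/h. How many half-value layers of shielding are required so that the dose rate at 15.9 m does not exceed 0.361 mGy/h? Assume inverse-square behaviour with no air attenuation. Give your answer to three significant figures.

3.79 half-value layers

At 15.9 m, distance alone gives 287 × (2.10/15.9)² = 287 × 0.01744 = 5.005 mGy/h.
Further attenuation needed: 5.005/0.361 = 13.86.
n = log₂(13.86) = 3.793 half-value layers.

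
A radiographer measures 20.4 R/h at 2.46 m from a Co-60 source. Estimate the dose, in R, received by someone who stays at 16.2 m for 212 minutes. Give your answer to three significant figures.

1.66 R

Using I₁d₁² = I₂d₂², rate at 16.2 m:
20.4 × (2.46/16.2)² = 20.4 × 0.02306 = 0.4704 R/h.
Dose = rate × time = 0.4704 R/h × 3.533 h = 1.662 R.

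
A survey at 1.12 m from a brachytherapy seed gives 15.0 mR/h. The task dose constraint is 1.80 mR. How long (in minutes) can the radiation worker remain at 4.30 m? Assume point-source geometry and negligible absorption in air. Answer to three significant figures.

Applying the 1/r² law, rate at 4.30 m:
(1.12/4.30)² = 0.06784, so 15.0 × 0.06784 = 1.018 mR/h.
Stay time = 1.80 mR ÷ 1.018 mR/h = 1.768 h = 106.1 min.

106 min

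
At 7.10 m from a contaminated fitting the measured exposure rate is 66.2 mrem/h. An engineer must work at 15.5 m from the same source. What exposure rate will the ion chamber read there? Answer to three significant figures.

13.9 mrem/h

Using I₁d₁² = I₂d₂², scaling from 7.10 m to 15.5 m:
66.2 × (7.10/15.5)² = 66.2 × 0.2098 = 13.89 mrem/h.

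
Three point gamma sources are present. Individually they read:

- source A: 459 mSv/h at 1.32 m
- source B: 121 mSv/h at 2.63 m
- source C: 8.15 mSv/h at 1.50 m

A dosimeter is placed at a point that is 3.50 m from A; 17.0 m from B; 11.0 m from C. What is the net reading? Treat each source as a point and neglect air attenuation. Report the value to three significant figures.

68.3 mSv/h

Each source contributes Iᵢ·(dᵢ/rᵢ)²; contributions add.
A: 459 × (1.32/3.50)² = 65.29 mSv/h
B: 121 × (2.63/17.0)² = 2.896 mSv/h
C: 8.15 × (1.50/11.0)² = 0.1515 mSv/h
Total = 65.29 + 2.896 + 0.1515 = 68.34 mSv/h.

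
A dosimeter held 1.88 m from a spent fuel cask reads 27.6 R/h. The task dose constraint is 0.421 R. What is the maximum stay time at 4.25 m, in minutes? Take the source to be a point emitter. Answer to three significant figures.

4.68 min

Since intensity falls as 1/r², rate at 4.25 m:
27.6 × (1.88/4.25)² = 27.6 × 0.1957 = 5.401 R/h.
Stay time = 0.421 R ÷ 5.401 R/h = 0.07795 h = 4.677 min.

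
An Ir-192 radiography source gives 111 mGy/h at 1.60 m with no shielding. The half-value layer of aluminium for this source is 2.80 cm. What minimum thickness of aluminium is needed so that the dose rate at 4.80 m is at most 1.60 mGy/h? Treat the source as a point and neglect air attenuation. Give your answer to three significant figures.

At 4.80 m, distance alone gives 111 × (1.60/4.80)² = 111 × 0.1111 = 12.33 mGy/h.
Further attenuation needed: 12.33/1.60 = 7.706.
n = log₂(7.706) = 2.946 half-value layers.
Thickness = 2.946 × 2.80 cm = 8.249 cm.

8.25 cm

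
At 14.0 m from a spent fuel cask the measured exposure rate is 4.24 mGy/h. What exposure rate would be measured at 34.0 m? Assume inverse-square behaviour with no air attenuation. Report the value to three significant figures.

Intensity scales as (d₁/d₂)², so scaling from 14.0 m to 34.0 m:
4.24 × (14.0/34.0)² = 4.24 × 0.1696 = 0.7191 mGy/h.

0.719 mGy/h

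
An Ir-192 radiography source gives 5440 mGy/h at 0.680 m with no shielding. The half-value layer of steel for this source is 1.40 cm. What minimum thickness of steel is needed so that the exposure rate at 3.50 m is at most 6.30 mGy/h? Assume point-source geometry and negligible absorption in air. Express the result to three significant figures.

At 3.50 m, distance alone gives (0.680/3.50)² = 0.03775, so 5440 × 0.03775 = 205.4 mGy/h.
Further attenuation needed: 205.4/6.30 = 32.60.
n = log₂(32.60) = 5.027 half-value layers.
Thickness = 5.027 × 1.40 cm = 7.038 cm.

7.04 cm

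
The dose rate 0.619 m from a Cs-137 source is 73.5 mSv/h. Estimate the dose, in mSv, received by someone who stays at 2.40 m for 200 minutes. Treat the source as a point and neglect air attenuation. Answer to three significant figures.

16.3 mSv

Using I₁d₁² = I₂d₂², rate at 2.40 m:
73.5 × (0.619/2.40)² = 73.5 × 0.06652 = 4.889 mSv/h.
Dose = rate × time = 4.889 mSv/h × 3.333 h = 16.30 mSv.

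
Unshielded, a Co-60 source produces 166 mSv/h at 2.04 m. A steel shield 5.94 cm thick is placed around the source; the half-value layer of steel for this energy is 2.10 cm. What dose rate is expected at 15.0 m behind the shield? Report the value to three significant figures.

Distance alone: (2.04/15.0)² = 0.01850, so 166 × 0.01850 = 3.071 mSv/h.
Shield: 5.94/2.10 = 2.829 half-value layers → attenuation 2^(−2.829) = 0.1407.
Combined: 3.071 × 0.1407 = 0.4321 mSv/h.

0.432 mSv/h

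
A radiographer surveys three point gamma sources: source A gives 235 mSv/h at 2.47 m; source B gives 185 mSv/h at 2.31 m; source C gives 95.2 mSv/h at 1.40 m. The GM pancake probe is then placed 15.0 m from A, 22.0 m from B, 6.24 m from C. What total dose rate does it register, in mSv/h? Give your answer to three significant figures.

By superposition, sum each source's inverse-square contribution:
A: 235 × (2.47/15.0)² = 6.372 mSv/h
B: 185 × (2.31/22.0)² = 2.040 mSv/h
C: 95.2 × (1.40/6.24)² = 4.792 mSv/h
Total = 6.372 + 2.040 + 4.792 = 13.20 mSv/h.

13.2 mSv/h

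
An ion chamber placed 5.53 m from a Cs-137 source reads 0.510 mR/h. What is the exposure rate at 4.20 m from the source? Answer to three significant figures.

0.884 mR/h

Applying the 1/r² law, scaling from 5.53 m to 4.20 m:
(5.53/4.20)² = 1.734, so 0.510 × 1.734 = 0.8843 mR/h.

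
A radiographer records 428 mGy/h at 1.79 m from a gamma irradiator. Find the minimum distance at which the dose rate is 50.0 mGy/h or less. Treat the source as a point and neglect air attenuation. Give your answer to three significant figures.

5.24 m

Applying the 1/r² law, d₂ = d₁·√(I₁/I₂).
I₁/I₂ = 428/50.0 = 8.560, so d₂ = 1.79 × √8.560 = 5.237 m.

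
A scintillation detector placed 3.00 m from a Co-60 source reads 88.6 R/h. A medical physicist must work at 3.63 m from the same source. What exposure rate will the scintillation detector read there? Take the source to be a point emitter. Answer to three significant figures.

60.5 R/h

Intensity scales as (d₁/d₂)², so scaling from 3.00 m to 3.63 m:
88.6 × (3.00/3.63)² = 88.6 × 0.6830 = 60.51 R/h.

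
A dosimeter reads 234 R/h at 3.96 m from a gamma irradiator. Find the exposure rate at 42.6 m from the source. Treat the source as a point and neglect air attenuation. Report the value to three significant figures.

Since intensity falls as 1/r², the rate at 42.6 m is
234 × (3.96/42.6)² = 234 × 0.008641 = 2.022 R/h.

2.02 R/h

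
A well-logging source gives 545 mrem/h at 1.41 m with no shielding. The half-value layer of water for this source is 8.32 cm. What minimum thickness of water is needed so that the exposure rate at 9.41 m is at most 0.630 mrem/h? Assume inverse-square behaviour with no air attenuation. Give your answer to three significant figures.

At 9.41 m, distance alone gives (1.41/9.41)² = 0.02245, so 545 × 0.02245 = 12.24 mrem/h.
Further attenuation needed: 12.24/0.630 = 19.43.
n = log₂(19.43) = 4.280 half-value layers.
Thickness = 4.280 × 8.32 cm = 35.61 cm.

35.6 cm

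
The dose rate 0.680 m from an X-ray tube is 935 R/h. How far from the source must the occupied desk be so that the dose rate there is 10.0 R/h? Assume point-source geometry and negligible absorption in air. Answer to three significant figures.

6.58 m

Intensity scales as (d₁/d₂)², so d₂ = d₁·√(I₁/I₂).
I₁/I₂ = 935/10.0 = 93.50, so d₂ = 0.680 × √93.50 = 6.575 m.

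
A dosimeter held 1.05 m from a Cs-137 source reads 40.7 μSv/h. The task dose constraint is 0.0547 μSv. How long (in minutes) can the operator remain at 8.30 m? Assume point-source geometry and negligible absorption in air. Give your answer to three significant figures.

5.04 min

Intensity scales as (d₁/d₂)², so rate at 8.30 m:
(1.05/8.30)² = 0.01600, so 40.7 × 0.01600 = 0.6512 μSv/h.
Stay time = 0.0547 μSv ÷ 0.6512 μSv/h = 0.08400 h = 5.040 min.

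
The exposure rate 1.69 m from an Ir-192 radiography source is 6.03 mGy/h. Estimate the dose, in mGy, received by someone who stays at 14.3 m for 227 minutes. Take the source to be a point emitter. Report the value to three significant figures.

0.319 mGy

Applying the 1/r² law, rate at 14.3 m:
6.03 × (1.69/14.3)² = 6.03 × 0.01397 = 0.08424 mGy/h.
Dose = rate × time = 0.08424 mGy/h × 3.783 h = 0.3187 mGy.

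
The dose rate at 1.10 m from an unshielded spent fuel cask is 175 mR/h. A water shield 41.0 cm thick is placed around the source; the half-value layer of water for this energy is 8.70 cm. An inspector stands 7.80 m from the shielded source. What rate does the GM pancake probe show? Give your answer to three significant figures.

Distance alone: (1.10/7.80)² = 0.01989, so 175 × 0.01989 = 3.481 mR/h.
Shield: 41.0/8.70 = 4.713 half-value layers → attenuation 2^(−4.713) = 0.03813.
Combined: 3.481 × 0.03813 = 0.1327 mR/h.

0.133 mR/h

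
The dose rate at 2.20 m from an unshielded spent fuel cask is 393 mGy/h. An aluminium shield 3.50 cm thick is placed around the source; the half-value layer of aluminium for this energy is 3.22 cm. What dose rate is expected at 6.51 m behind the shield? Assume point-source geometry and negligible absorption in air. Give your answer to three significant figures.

21.1 mGy/h

Distance alone: (2.20/6.51)² = 0.1142, so 393 × 0.1142 = 44.88 mGy/h.
Shield: 3.50/3.22 = 1.087 half-value layers → attenuation 2^(−1.087) = 0.4707.
Combined: 44.88 × 0.4707 = 21.13 mGy/h.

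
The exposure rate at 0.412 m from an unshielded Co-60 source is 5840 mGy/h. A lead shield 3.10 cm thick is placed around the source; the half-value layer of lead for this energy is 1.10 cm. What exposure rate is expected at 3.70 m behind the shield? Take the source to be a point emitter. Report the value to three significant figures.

Distance alone: 5840 × (0.412/3.70)² = 5840 × 0.01240 = 72.42 mGy/h.
Shield: 3.10/1.10 = 2.818 half-value layers → attenuation 2^(−2.818) = 0.1418.
Combined: 72.42 × 0.1418 = 10.27 mGy/h.

10.3 mGy/h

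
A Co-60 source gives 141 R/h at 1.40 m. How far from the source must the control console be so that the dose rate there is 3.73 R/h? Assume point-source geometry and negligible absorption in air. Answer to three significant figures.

8.61 m

Intensity scales as (d₁/d₂)², so d₂ = d₁·√(I₁/I₂).
I₁/I₂ = 141/3.73 = 37.80, so d₂ = 1.40 × √37.80 = 8.607 m.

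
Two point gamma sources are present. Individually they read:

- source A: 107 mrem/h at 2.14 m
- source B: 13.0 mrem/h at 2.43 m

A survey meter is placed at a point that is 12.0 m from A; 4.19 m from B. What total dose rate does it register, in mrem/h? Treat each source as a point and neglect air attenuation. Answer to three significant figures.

7.78 mrem/h

By superposition, sum each source's inverse-square contribution:
A: 107 × (2.14/12.0)² = 3.403 mrem/h
B: 13.0 × (2.43/4.19)² = 4.372 mrem/h
Total = 3.403 + 4.372 = 7.775 mrem/h.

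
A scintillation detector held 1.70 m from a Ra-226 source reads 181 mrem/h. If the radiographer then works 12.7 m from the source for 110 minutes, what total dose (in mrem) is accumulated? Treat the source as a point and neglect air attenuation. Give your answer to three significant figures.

5.95 mrem

Since intensity falls as 1/r², rate at 12.7 m:
181 × (1.70/12.7)² = 181 × 0.01792 = 3.244 mrem/h.
Dose = rate × time = 3.244 mrem/h × 1.833 h = 5.946 mrem.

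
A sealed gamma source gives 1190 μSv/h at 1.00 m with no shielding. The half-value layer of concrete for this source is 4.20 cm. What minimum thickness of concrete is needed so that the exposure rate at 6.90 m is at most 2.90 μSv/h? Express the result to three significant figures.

At 6.90 m, distance alone gives (1.00/6.90)² = 0.02100, so 1190 × 0.02100 = 24.99 μSv/h.
Further attenuation needed: 24.99/2.90 = 8.617.
n = log₂(8.617) = 3.107 half-value layers.
Thickness = 3.107 × 4.20 cm = 13.05 cm.

13.1 cm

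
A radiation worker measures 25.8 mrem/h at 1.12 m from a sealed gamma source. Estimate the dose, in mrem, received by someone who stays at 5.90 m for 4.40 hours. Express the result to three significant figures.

4.09 mrem

By the inverse-square law, rate at 5.90 m:
(1.12/5.90)² = 0.03604, so 25.8 × 0.03604 = 0.9298 mrem/h.
Dose = rate × time = 0.9298 mrem/h × 4.400 h = 4.091 mrem.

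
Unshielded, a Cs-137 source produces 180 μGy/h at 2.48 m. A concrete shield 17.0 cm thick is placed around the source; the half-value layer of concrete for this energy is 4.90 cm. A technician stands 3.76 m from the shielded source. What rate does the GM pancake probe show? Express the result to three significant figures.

Distance alone: (2.48/3.76)² = 0.4350, so 180 × 0.4350 = 78.30 μGy/h.
Shield: 17.0/4.90 = 3.469 half-value layers → attenuation 2^(−3.469) = 0.09031.
Combined: 78.30 × 0.09031 = 7.071 μGy/h.

7.07 μGy/h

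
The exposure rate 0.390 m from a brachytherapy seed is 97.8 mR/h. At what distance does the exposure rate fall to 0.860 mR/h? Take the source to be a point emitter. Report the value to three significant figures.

By the inverse-square law, d₂ = d₁·√(I₁/I₂).
I₁/I₂ = 97.8/0.860 = 113.7, so d₂ = 0.390 × √113.7 = 4.159 m.

4.16 m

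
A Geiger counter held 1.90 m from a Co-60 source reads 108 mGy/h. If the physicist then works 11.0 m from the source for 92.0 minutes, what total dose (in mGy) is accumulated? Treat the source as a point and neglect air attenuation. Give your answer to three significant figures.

Intensity scales as (d₁/d₂)², so rate at 11.0 m:
108 × (1.90/11.0)² = 108 × 0.02983 = 3.222 mGy/h.
Dose = rate × time = 3.222 mGy/h × 1.533 h = 4.939 mGy.

4.94 mGy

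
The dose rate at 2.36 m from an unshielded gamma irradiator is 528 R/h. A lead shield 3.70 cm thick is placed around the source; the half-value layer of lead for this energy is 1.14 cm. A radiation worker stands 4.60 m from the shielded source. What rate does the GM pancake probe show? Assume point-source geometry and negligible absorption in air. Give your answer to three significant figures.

14.7 R/h

Distance alone: (2.36/4.60)² = 0.2632, so 528 × 0.2632 = 139.0 R/h.
Shield: 3.70/1.14 = 3.246 half-value layers → attenuation 2^(−3.246) = 0.1054.
Combined: 139.0 × 0.1054 = 14.65 R/h.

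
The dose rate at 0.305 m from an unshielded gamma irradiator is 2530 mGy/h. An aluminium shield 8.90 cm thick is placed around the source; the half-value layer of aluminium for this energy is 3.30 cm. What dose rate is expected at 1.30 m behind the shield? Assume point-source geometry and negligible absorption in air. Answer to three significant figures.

21.5 mGy/h

Distance alone: (0.305/1.30)² = 0.05504, so 2530 × 0.05504 = 139.3 mGy/h.
Shield: 8.90/3.30 = 2.697 half-value layers → attenuation 2^(−2.697) = 0.1542.
Combined: 139.3 × 0.1542 = 21.48 mGy/h.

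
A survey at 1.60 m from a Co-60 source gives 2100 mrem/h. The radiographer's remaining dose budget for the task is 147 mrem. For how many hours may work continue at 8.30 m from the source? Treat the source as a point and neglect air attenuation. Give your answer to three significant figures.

Since intensity falls as 1/r², rate at 8.30 m:
(1.60/8.30)² = 0.03716, so 2100 × 0.03716 = 78.04 mrem/h.
Stay time = 147 mrem ÷ 78.04 mrem/h = 1.884 h.

1.88 h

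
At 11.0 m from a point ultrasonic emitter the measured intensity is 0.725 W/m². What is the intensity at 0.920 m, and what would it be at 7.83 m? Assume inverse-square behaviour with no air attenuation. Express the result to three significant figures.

104 W/m²; 1.43 W/m²

By the inverse-square law,
At 0.920 m: 0.725 × (11.0/0.920)² = 0.725 × 143.0 = 103.7 W/m²
At 7.83 m: 103.7 × (0.920/7.83)² = 103.7 × 0.01381 = 1.432 W/m².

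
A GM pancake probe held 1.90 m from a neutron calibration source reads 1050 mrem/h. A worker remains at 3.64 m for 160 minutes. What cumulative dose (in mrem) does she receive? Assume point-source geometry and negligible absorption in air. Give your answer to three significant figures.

Since intensity falls as 1/r², rate at 3.64 m:
1050 × (1.90/3.64)² = 1050 × 0.2725 = 286.1 mrem/h.
Dose = rate × time = 286.1 mrem/h × 2.667 h = 763.0 mrem.

763 mrem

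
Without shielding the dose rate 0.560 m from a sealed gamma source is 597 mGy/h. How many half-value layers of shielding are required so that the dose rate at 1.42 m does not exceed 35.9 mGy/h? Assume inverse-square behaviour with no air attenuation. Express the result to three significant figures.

1.37 half-value layers

At 1.42 m, distance alone gives 597 × (0.560/1.42)² = 597 × 0.1555 = 92.83 mGy/h.
Further attenuation needed: 92.83/35.9 = 2.586.
n = log₂(2.586) = 1.371 half-value layers.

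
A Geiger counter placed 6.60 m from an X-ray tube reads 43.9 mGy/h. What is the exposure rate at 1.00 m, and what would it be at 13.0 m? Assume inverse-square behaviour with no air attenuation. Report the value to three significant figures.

1910 mGy/h; 11.3 mGy/h

By the inverse-square law,
At 1.00 m: (6.60/1.00)² = 43.56, so 43.9 × 43.56 = 1912 mGy/h
At 13.0 m: (1.00/13.0)² = 0.005917, so 1912 × 0.005917 = 11.31 mGy/h.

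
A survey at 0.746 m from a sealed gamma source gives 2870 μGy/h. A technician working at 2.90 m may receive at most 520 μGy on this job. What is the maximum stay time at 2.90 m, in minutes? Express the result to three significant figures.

By the inverse-square law, rate at 2.90 m:
(0.746/2.90)² = 0.06617, so 2870 × 0.06617 = 189.9 μGy/h.
Stay time = 520 μGy ÷ 189.9 μGy/h = 2.738 h = 164.3 min.

164 min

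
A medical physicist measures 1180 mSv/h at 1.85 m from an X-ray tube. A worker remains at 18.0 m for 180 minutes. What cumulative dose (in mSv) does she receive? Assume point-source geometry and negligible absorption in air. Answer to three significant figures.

Applying the 1/r² law, rate at 18.0 m:
1180 × (1.85/18.0)² = 1180 × 0.01056 = 12.46 mSv/h.
Dose = rate × time = 12.46 mSv/h × 3.000 h = 37.38 mSv.

37.4 mSv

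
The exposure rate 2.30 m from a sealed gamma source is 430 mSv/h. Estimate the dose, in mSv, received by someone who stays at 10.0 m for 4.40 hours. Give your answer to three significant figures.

Since intensity falls as 1/r², rate at 10.0 m:
430 × (2.30/10.0)² = 430 × 0.05290 = 22.75 mSv/h.
Dose = rate × time = 22.75 mSv/h × 4.400 h = 100.1 mSv.

100 mSv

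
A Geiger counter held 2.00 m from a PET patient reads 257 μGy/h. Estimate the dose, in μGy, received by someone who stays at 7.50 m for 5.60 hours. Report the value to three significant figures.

102 μGy

Applying the 1/r² law, rate at 7.50 m:
257 × (2.00/7.50)² = 257 × 0.07111 = 18.28 μGy/h.
Dose = rate × time = 18.28 μGy/h × 5.600 h = 102.4 μGy.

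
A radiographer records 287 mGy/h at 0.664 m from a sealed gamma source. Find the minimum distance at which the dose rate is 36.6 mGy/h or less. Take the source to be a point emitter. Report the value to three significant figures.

Using I₁d₁² = I₂d₂², d₂ = d₁·√(I₁/I₂).
I₁/I₂ = 287/36.6 = 7.842, so d₂ = 0.664 × √7.842 = 1.859 m.

1.86 m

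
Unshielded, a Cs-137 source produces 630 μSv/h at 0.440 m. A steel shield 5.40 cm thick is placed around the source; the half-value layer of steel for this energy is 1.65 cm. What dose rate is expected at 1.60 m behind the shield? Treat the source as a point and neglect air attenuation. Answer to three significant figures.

4.93 μSv/h

Distance alone: 630 × (0.440/1.60)² = 630 × 0.07562 = 47.64 μSv/h.
Shield: 5.40/1.65 = 3.273 half-value layers → attenuation 2^(−3.273) = 0.1034.
Combined: 47.64 × 0.1034 = 4.926 μSv/h.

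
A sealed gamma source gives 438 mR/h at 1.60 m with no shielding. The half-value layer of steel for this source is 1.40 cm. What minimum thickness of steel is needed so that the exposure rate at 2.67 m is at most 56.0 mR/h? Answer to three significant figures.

At 2.67 m, distance alone gives (1.60/2.67)² = 0.3591, so 438 × 0.3591 = 157.3 mR/h.
Further attenuation needed: 157.3/56.0 = 2.809.
n = log₂(2.809) = 1.490 half-value layers.
Thickness = 1.490 × 1.40 cm = 2.086 cm.

2.09 cm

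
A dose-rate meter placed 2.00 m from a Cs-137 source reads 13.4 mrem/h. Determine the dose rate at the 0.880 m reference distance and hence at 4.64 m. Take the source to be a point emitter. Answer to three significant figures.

69.2 mrem/h; 2.49 mrem/h

Applying the 1/r² law,
At 0.880 m: (2.00/0.880)² = 5.165, so 13.4 × 5.165 = 69.21 mrem/h
At 4.64 m: (0.880/4.64)² = 0.03597, so 69.21 × 0.03597 = 2.489 mrem/h.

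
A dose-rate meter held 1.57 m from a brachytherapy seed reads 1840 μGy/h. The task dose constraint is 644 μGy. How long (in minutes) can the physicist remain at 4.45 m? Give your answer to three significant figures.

Since intensity falls as 1/r², rate at 4.45 m:
(1.57/4.45)² = 0.1245, so 1840 × 0.1245 = 229.1 μGy/h.
Stay time = 644 μGy ÷ 229.1 μGy/h = 2.811 h = 168.7 min.

169 min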